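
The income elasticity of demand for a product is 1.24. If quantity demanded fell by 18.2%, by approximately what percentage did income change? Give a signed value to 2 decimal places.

-14.68

%ΔQ ≈ E × %ΔI ⇒ %ΔI = %ΔQ / E = (-18.2%)/(1.24) ≈ -14.68%.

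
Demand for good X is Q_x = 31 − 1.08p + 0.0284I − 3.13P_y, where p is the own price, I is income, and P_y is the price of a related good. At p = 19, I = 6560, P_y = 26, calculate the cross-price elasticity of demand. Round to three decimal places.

At the given point, Q_x = 31 − 1.08(19) + 0.0284(6560) − 3.13(26) = 31 − 20.52 + 186.304 − 81.38 = 115.404.
∂Q_x/∂P_y = −3.13, so E_xy = -3.13·(26/115.404) ≈ -0.705.
E_xy < 0: the goods are complements.

-0.705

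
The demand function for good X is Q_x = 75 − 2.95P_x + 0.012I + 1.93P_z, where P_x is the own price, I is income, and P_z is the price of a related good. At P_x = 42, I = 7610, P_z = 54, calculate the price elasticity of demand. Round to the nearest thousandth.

At the given point, Q_x = 75 − 2.95(42) + 0.012(7610) + 1.93(54) = 75 − 123.9 + 91.32 + 104.22 = 146.64.
∂Q_x/∂P_x = −2.95, so E_p = (−2.95)·(42/146.64) ≈ -0.845.
|E_p| < 1: demand is inelastic.

-0.845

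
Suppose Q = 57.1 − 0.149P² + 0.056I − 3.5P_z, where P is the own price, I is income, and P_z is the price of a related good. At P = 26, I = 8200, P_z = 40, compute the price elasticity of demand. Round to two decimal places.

-0.73

Evaluating quantity at (P, I, P_z) gives Q = 57.1 − 0.149(26)² + 0.056(8200) − 3.5(40) = 57.1 − 100.724 + 459.2 − 140 = 275.576.
∂Q/∂P = −2·0.149·P = -7.748, so E_p = -7.748·(26/275.576) ≈ -0.73.
|E_p| < 1: demand is inelastic.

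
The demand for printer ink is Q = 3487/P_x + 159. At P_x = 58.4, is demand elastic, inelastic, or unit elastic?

inelastic

At P_x = 58.4, Q = 218.7089.
dQ/dP_x = −3487/P_x² = −1.0224.
Point elasticity E = (dQ/dP_x)·(P_x/Q) = -1.0224 × 58.4/218.7089 ≈ -0.273.
|E| ≈ 0.273 < 1, so demand is inelastic.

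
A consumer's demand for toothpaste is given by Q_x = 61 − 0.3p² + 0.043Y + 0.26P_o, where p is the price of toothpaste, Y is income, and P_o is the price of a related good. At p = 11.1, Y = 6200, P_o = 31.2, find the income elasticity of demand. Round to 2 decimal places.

0.89

First evaluate Q_x: 61 − 0.3(11.1)² + 0.043(6200) + 0.26(31.2) = 61 − 36.963 + 266.6 + 8.112 = 298.749.
∂Q_x/∂Y = +0.043, so E_I = 0.043·(6200/298.749) ≈ 0.89.
E_I ∈ (0,1): normal good (necessity).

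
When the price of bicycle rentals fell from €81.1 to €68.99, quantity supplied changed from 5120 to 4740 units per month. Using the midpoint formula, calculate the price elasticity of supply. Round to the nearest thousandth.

%ΔQ = (4740 − 5120)/[(5120 + 4740)/2] = -380/4930 ≈ -0.0771.
%Δp = (68.99 − 81.1)/[(81.1 + 68.99)/2] = -12.11/75.045 ≈ -0.1614.
Arc elasticity E = %ΔQ/%Δp ≈ -0.0771/-0.1614 ≈ 0.478.
|E| < 1: supply is inelastic over this range.

0.478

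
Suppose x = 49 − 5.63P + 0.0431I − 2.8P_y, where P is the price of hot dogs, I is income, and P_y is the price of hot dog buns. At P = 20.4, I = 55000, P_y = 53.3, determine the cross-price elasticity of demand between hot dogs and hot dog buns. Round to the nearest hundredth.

At the given point, x = 49 − 5.63(20.4) + 0.0431(55000) − 2.8(53.3) = 49 − 114.852 + 2370.5 − 149.24 = 2155.408.
∂x/∂P_y = −2.8, so E_xy = -2.8·(53.3/2155.408) ≈ -0.07.
E_xy < 0: the goods are complements.

-0.07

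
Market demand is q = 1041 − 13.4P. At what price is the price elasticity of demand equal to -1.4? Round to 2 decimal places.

Set −bP/(a − bP) = −1.4 ⇒ bP = 1.4(a − bP) ⇒ bP(1+1.4) = 1.4·a.
P = 1.4·1041/(13.4·2.4) ≈ 45.32.

45.32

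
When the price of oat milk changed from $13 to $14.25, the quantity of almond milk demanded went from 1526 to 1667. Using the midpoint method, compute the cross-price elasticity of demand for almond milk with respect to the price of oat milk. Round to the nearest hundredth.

%ΔQ_x = (1667 − 1526)/[(1526+1667)/2] = 141/1596.5 ≈ 0.0883.
%ΔP_y = (14.25 − 13)/[(13+14.25)/2] ≈ 0.0917.
E_xy = 0.0883/0.0917 ≈ 0.96.
E_xy > 0, so almond milk and oat milk are substitutes.

0.96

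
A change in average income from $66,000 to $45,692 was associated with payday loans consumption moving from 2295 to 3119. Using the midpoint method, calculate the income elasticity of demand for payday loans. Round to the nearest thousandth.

%ΔQ = (3119 − 2295)/[(2295+3119)/2] = 824/2707 ≈ 0.3044.
%ΔY = (45,692 − 66,000)/[(66,000+45,692)/2] = -20308/55846 ≈ -0.3636.
E_I = %ΔQ/%ΔY ≈ -0.837.
E_I < 0: inferior good.

-0.837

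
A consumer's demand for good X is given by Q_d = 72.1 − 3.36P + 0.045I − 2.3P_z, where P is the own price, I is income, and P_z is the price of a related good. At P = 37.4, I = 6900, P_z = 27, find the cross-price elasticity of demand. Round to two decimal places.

-0.32

Substituting, Q_d = 72.1 − 3.36(37.4) + 0.045(6900) − 2.3(27) = 72.1 − 125.664 + 310.5 − 62.1 = 194.836.
∂Q_d/∂P_z = −2.3, so E_xy = -2.3·(27/194.836) ≈ -0.32.
E_xy < 0: the goods are complements.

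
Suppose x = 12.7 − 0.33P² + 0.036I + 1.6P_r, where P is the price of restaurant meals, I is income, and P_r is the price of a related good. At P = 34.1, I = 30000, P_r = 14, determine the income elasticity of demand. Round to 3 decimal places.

1.477

First evaluate x: 12.7 − 0.33(34.1)² + 0.036(30000) + 1.6(14) = 12.7 − 383.7273 + 1080 + 22.4 = 731.3727.
∂x/∂I = +0.036, so E_I = 0.036·(30000/731.3727) ≈ 1.477.
E_I > 1: normal good (luxury).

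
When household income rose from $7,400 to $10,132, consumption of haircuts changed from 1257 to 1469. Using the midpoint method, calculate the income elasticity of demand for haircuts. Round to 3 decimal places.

0.499

%ΔQ = (1469 − 1257)/[(1257+1469)/2] = 212/1363 ≈ 0.1555.
%ΔM = (10,132 − 7,400)/[(7,400+10,132)/2] = 2732/8766 ≈ 0.3117.
E_I = %ΔQ/%ΔM ≈ 0.499.
E_I ∈ (0,1): normal good (necessity).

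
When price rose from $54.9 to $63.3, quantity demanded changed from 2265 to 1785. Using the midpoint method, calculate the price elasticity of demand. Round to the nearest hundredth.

%Δq = (1785 − 2265)/[(2265 + 1785)/2] = -480/2025 ≈ -0.2370.
%ΔP = (63.3 − 54.9)/[(54.9 + 63.3)/2] = 8.4/59.1 ≈ 0.1421.
Arc elasticity E = %Δq/%ΔP ≈ -0.2370/0.1421 ≈ -1.67.
|E| > 1: demand is elastic over this range.

-1.67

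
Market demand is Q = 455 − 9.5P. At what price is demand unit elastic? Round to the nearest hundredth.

For linear demand Q = a − bP, E = −bP/(a − bP). |E| = 1 ⇒ bP = a − bP ⇒ P = a/(2b).
P = 455/(2·9.5) ≈ 23.95.

23.95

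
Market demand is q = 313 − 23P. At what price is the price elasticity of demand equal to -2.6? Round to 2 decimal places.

9.83

Set −bP/(a − bP) = −2.6 ⇒ bP = 2.6(a − bP) ⇒ bP(1+2.6) = 2.6·a.
P = 2.6·313/(23·3.6) ≈ 9.83.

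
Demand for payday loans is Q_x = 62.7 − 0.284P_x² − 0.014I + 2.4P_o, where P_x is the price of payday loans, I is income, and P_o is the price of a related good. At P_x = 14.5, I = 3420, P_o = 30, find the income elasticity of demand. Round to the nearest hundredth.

-1.77

Evaluating quantity at (P_x, I, P_o) gives Q_x = 62.7 − 0.284(14.5)² − 0.014(3420) + 2.4(30) = 62.7 − 59.711 − 47.88 + 72 = 27.109.
∂Q_x/∂I = −0.014, so E_I = -0.014·(3420/27.109) ≈ -1.77.
E_I < 0: inferior good.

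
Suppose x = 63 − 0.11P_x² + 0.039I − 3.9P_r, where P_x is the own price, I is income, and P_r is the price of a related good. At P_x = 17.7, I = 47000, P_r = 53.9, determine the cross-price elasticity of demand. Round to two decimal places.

-0.13

Substituting, x = 63 − 0.11(17.7)² + 0.039(47000) − 3.9(53.9) = 63 − 34.4619 + 1833 − 210.21 = 1651.3281.
∂x/∂P_r = −3.9, so E_xy = -3.9·(53.9/1651.3281) ≈ -0.13.
E_xy < 0: the goods are complements.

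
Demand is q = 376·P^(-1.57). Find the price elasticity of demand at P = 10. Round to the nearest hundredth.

For a Cobb–Douglas (constant-elasticity) form q = A·P^α·…, the elasticity with respect to P equals the exponent α at every point.
Here the exponent on P is -1.57, so the price elasticity of demand is -1.57.

-1.57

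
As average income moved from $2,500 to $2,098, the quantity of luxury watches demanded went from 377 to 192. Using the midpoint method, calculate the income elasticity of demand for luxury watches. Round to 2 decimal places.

%ΔQ = (192 − 377)/[(377+192)/2] = -185/284.5 ≈ -0.6503.
%ΔI = (2,098 − 2,500)/[(2,500+2,098)/2] = -402/2299 ≈ -0.1749.
E_I = %ΔQ/%ΔI ≈ 3.72.
E_I > 1: normal good (luxury).

3.72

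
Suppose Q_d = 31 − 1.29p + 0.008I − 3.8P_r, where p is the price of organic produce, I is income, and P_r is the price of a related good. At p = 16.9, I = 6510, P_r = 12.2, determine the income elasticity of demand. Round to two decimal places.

3.49

Q_d = 31 − 1.29(16.9) + 0.008(6510) − 3.8(12.2) = 31 − 21.801 + 52.08 − 46.36 = 14.919.
∂Q_d/∂I = +0.008, so E_I = 0.008·(6510/14.919) ≈ 3.49.
E_I > 1: normal good (luxury).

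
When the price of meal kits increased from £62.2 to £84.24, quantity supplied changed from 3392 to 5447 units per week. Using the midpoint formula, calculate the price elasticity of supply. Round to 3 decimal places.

1.545

%ΔQ = (5447 − 3392)/[(3392 + 5447)/2] = 2055/4419.5 ≈ 0.4650.
%ΔP = (84.24 − 62.2)/[(62.2 + 84.24)/2] = 22.04/73.22 ≈ 0.3010.
Arc elasticity E = %ΔQ/%ΔP ≈ 0.4650/0.3010 ≈ 1.545.
|E| > 1: supply is elastic over this range.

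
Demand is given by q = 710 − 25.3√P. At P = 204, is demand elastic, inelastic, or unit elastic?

At P = 204, q = 348.6437.
dq/dP = −25.3/(2√P) = −25.3/(2·14.2829).
Point elasticity E = (dq/dP)·(P/q) = -0.8857 × 204/348.6437 ≈ -0.518.
|E| ≈ 0.518 < 1, so demand is inelastic.

inelastic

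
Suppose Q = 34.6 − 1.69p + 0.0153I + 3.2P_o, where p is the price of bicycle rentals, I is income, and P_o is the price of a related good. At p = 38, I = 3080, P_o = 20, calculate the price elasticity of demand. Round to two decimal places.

Q = 34.6 − 1.69(38) + 0.0153(3080) + 3.2(20) = 34.6 − 64.22 + 47.124 + 64 = 81.504.
∂Q/∂p = −1.69, so E_p = (−1.69)·(38/81.504) ≈ -0.79.
|E_p| < 1: demand is inelastic.

-0.79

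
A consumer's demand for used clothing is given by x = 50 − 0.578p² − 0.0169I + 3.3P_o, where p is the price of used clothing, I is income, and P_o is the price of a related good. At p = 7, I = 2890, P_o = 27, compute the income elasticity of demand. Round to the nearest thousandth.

-0.789

At the given point, x = 50 − 0.578(7)² − 0.0169(2890) + 3.3(27) = 50 − 28.322 − 48.841 + 89.1 = 61.937.
∂x/∂I = −0.0169, so E_I = -0.0169·(2890/61.937) ≈ -0.789.
E_I < 0: inferior good.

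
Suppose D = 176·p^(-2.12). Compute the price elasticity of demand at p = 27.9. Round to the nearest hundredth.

For a Cobb–Douglas (constant-elasticity) form D = A·p^α·…, the elasticity with respect to p equals the exponent α at every point.
Here the exponent on p is -2.12, so the price elasticity of demand is -2.12.

-2.12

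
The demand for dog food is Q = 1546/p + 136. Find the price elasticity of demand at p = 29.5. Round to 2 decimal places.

At p = 29.5, Q = 188.4068.
dQ/dp = −1546/p² = −1.7765.
Point elasticity E = (dQ/dp)·(p/Q) = -1.7765 × 29.5/188.4068 ≈ -0.28.
|E| < 1, so demand is inelastic at this price.

-0.28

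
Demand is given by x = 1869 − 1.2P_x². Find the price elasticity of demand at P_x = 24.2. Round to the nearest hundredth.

-1.21

At P_x = 24.2, x = 1166.232.
dx/dP_x = −2·1.2·P_x = −58.08.
Point elasticity E = (dx/dP_x)·(P_x/x) = -58.08 × 24.2/1166.232 ≈ -1.21.
|E| > 1, so demand is elastic at this price.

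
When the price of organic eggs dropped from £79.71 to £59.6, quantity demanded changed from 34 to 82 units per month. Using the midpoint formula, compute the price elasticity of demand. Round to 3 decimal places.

%Δq = (82 − 34)/[(34 + 82)/2] = 48/58 ≈ 0.8276.
%ΔP = (59.6 − 79.71)/[(79.71 + 59.6)/2] = -20.11/69.655 ≈ -0.2887.
Arc elasticity E = %Δq/%ΔP ≈ 0.8276/-0.2887 ≈ -2.867.
|E| > 1: demand is elastic over this range.

-2.867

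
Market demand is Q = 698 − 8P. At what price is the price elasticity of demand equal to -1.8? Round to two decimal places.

56.09

Set −bP/(a − bP) = −1.8 ⇒ bP = 1.8(a − bP) ⇒ bP(1+1.8) = 1.8·a.
P = 1.8·698/(8·2.8) ≈ 56.09.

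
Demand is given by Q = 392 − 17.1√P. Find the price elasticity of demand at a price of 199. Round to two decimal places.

-0.80

At P = 199, Q = 150.7748.
dQ/dP = −17.1/(2√P) = −17.1/(2·14.1067).
Point elasticity E = (dQ/dP)·(P/Q) = -0.6061 × 199/150.7748 ≈ -0.80.
|E| < 1, so demand is inelastic at this price.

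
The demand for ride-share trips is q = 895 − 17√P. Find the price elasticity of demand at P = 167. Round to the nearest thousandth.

At P = 167, q = 675.3116.
dq/dP = −17/(2√P) = −17/(2·12.9228).
Point elasticity E = (dq/dP)·(P/q) = -0.6577 × 167/675.3116 ≈ -0.163.
|E| < 1, so demand is inelastic at this price.

-0.163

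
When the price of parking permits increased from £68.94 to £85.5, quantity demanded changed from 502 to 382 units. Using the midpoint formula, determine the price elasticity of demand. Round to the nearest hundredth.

-1.27

%Δq = (382 − 502)/[(502 + 382)/2] = -120/442 ≈ -0.2715.
%ΔP = (85.5 − 68.94)/[(68.94 + 85.5)/2] = 16.56/77.22 ≈ 0.2145.
Arc elasticity E = %Δq/%ΔP ≈ -0.2715/0.2145 ≈ -1.27.
|E| > 1: demand is elastic over this range.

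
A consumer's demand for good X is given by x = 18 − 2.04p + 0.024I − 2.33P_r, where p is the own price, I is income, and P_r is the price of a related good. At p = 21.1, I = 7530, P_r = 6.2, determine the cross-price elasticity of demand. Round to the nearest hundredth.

-0.10

First evaluate x: 18 − 2.04(21.1) + 0.024(7530) − 2.33(6.2) = 18 − 43.044 + 180.72 − 14.446 = 141.23.
∂x/∂P_r = −2.33, so E_xy = -2.33·(6.2/141.23) ≈ -0.10.
E_xy < 0: the goods are complements.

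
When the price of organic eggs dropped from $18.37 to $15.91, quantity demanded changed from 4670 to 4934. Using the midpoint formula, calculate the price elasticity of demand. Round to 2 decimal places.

-0.38

%Δq = (4934 − 4670)/[(4670 + 4934)/2] = 264/4802 ≈ 0.0550.
%Δp = (15.91 − 18.37)/[(18.37 + 15.91)/2] = -2.46/17.14 ≈ -0.1435.
Arc elasticity E = %Δq/%Δp ≈ 0.0550/-0.1435 ≈ -0.38.
|E| < 1: demand is inelastic over this range.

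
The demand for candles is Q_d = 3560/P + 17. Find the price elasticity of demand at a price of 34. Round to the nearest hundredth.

At P = 34, Q_d = 121.7059.
dQ_d/dP = −3560/P² = −3.0796.
Point elasticity E = (dQ_d/dP)·(P/Q_d) = -3.0796 × 34/121.7059 ≈ -0.86.
|E| < 1, so demand is inelastic at this price.

-0.86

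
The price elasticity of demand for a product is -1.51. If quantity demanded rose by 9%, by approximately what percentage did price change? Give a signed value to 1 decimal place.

-6.0

%ΔQ ≈ E × %ΔP ⇒ %ΔP = %ΔQ / E = (9%)/(-1.51) ≈ -6.0%.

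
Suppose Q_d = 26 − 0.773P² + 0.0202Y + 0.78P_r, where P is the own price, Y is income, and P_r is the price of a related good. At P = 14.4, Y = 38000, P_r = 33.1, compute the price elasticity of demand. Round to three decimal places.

At the given point, Q_d = 26 − 0.773(14.4)² + 0.0202(38000) + 0.78(33.1) = 26 − 160.2893 + 767.6 + 25.818 = 659.1287.
∂Q_d/∂P = −2·0.773·P = -22.2624, so E_p = -22.2624·(14.4/659.1287) ≈ -0.486.
|E_p| < 1: demand is inelastic.

-0.486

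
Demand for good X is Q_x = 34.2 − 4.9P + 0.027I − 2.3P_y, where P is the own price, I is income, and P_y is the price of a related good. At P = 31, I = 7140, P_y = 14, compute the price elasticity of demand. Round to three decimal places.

-3.542

Substituting, Q_x = 34.2 − 4.9(31) + 0.027(7140) − 2.3(14) = 34.2 − 151.9 + 192.78 − 32.2 = 42.88.
∂Q_x/∂P = −4.9, so E_p = (−4.9)·(31/42.88) ≈ -3.542.
|E_p| > 1: demand is elastic.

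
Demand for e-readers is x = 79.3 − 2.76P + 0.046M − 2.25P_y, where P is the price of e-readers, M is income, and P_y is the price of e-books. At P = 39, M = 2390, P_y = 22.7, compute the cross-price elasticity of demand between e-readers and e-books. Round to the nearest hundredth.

x = 79.3 − 2.76(39) + 0.046(2390) − 2.25(22.7) = 79.3 − 107.64 + 109.94 − 51.075 = 30.525.
∂x/∂P_y = −2.25, so E_xy = -2.25·(22.7/30.525) ≈ -1.67.
E_xy < 0: the goods are complements.

-1.67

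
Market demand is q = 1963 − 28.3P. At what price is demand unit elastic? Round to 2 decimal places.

For linear demand q = a − bP, E = −bP/(a − bP). |E| = 1 ⇒ bP = a − bP ⇒ P = a/(2b).
P = 1963/(2·28.3) ≈ 34.68.

34.68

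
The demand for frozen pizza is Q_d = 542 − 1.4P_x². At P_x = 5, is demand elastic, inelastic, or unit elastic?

inelastic

At P_x = 5, Q_d = 507.
dQ_d/dP_x = −2·1.4·P_x = −14.
Point elasticity E = (dQ_d/dP_x)·(P_x/Q_d) = -14 × 5/507 ≈ -0.138.
|E| ≈ 0.138 < 1, so demand is inelastic.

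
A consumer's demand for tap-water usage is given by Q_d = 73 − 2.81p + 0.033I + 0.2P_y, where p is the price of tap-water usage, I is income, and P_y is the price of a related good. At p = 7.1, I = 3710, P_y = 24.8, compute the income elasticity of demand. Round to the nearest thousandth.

First evaluate Q_d: 73 − 2.81(7.1) + 0.033(3710) + 0.2(24.8) = 73 − 19.951 + 122.43 + 4.96 = 180.439.
∂Q_d/∂I = +0.033, so E_I = 0.033·(3710/180.439) ≈ 0.679.
E_I ∈ (0,1): normal good (necessity).

0.679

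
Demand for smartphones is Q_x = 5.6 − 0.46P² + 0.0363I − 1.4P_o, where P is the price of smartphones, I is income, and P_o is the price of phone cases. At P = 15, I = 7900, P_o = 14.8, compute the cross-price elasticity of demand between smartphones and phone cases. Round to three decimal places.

-0.123

Evaluating quantity at (P, I, P_o) gives Q_x = 5.6 − 0.46(15)² + 0.0363(7900) − 1.4(14.8) = 5.6 − 103.5 + 286.77 − 20.72 = 168.15.
∂Q_x/∂P_o = −1.4, so E_xy = -1.4·(14.8/168.15) ≈ -0.123.
E_xy < 0: the goods are complements.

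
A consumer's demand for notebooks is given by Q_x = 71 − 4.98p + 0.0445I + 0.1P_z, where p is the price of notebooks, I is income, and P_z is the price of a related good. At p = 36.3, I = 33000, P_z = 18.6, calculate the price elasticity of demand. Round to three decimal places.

-0.133

Substituting, Q_x = 71 − 4.98(36.3) + 0.0445(33000) + 0.1(18.6) = 71 − 180.774 + 1468.5 + 1.86 = 1360.586.
∂Q_x/∂p = −4.98, so E_p = (−4.98)·(36.3/1360.586) ≈ -0.133.
|E_p| < 1: demand is inelastic.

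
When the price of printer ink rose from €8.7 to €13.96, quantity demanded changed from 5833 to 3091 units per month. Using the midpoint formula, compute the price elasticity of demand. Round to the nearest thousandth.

%Δq = (3091 − 5833)/[(5833 + 3091)/2] = -2742/4462 ≈ -0.6145.
%Δp = (13.96 − 8.7)/[(8.7 + 13.96)/2] = 5.26/11.33 ≈ 0.4643.
Arc elasticity E = %Δq/%Δp ≈ -0.6145/0.4643 ≈ -1.324.
|E| > 1: demand is elastic over this range.

-1.324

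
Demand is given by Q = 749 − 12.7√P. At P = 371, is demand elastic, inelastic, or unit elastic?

At P = 371, Q = 504.3807.
dQ/dP = −12.7/(2√P) = −12.7/(2·19.2614).
Point elasticity E = (dQ/dP)·(P/Q) = -0.3297 × 371/504.3807 ≈ -0.242.
|E| ≈ 0.242 < 1, so demand is inelastic.

inelastic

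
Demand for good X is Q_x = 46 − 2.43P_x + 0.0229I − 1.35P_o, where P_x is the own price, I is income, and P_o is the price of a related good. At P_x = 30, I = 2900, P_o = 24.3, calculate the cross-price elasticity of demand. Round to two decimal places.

First evaluate Q_x: 46 − 2.43(30) + 0.0229(2900) − 1.35(24.3) = 46 − 72.9 + 66.41 − 32.805 = 6.705.
∂Q_x/∂P_o = −1.35, so E_xy = -1.35·(24.3/6.705) ≈ -4.89.
E_xy < 0: the goods are complements.

-4.89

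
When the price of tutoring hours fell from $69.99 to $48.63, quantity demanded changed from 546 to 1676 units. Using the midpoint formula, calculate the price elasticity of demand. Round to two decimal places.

%Δq = (1676 − 546)/[(546 + 1676)/2] = 1130/1111 ≈ 1.0171.
%Δp = (48.63 − 69.99)/[(69.99 + 48.63)/2] = -21.36/59.31 ≈ -0.3601.
Arc elasticity E = %Δq/%Δp ≈ 1.0171/-0.3601 ≈ -2.82.
|E| > 1: demand is elastic over this range.

-2.82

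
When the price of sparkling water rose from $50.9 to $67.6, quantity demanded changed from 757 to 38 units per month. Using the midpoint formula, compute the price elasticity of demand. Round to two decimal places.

-6.42

%Δq = (38 − 757)/[(757 + 38)/2] = -719/397.5 ≈ -1.8088.
%Δp = (67.6 − 50.9)/[(50.9 + 67.6)/2] = 16.7/59.25 ≈ 0.2819.
Arc elasticity E = %Δq/%Δp ≈ -1.8088/0.2819 ≈ -6.42.
|E| > 1: demand is elastic over this range.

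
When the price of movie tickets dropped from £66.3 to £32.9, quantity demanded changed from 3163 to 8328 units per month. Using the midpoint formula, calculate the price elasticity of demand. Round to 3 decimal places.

-1.335

%ΔQ = (8328 − 3163)/[(3163 + 8328)/2] = 5165/5745.5 ≈ 0.8990.
%Δp = (32.9 − 66.3)/[(66.3 + 32.9)/2] = -33.4/49.6 ≈ -0.6734.
Arc elasticity E = %ΔQ/%Δp ≈ 0.8990/-0.6734 ≈ -1.335.
|E| > 1: demand is elastic over this range.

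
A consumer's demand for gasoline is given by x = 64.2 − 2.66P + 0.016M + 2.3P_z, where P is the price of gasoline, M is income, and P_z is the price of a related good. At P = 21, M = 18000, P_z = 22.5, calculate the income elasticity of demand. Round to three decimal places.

0.827

Substituting, x = 64.2 − 2.66(21) + 0.016(18000) + 2.3(22.5) = 64.2 − 55.86 + 288 + 51.75 = 348.09.
∂x/∂M = +0.016, so E_I = 0.016·(18000/348.09) ≈ 0.827.
E_I ∈ (0,1): normal good (necessity).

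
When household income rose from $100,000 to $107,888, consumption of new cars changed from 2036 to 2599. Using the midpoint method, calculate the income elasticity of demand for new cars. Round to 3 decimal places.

3.201

%ΔQ = (2599 − 2036)/[(2036+2599)/2] = 563/2317.5 ≈ 0.2429.
%ΔI = (107,888 − 100,000)/[(100,000+107,888)/2] = 7888/103944 ≈ 0.0759.
E_I = %ΔQ/%ΔI ≈ 3.201.
E_I > 1: normal good (luxury).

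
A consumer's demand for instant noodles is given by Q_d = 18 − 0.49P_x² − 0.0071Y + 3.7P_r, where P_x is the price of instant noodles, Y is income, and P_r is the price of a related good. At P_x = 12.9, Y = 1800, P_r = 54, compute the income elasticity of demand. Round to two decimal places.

-0.10

Substituting, Q_d = 18 − 0.49(12.9)² − 0.0071(1800) + 3.7(54) = 18 − 81.5409 − 12.78 + 199.8 = 123.4791.
∂Q_d/∂Y = −0.0071, so E_I = -0.0071·(1800/123.4791) ≈ -0.10.
E_I < 0: inferior good.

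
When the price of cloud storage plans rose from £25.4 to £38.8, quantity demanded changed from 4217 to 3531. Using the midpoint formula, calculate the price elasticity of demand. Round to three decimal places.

-0.424

%ΔQ = (3531 − 4217)/[(4217 + 3531)/2] = -686/3874 ≈ -0.1771.
%Δp = (38.8 − 25.4)/[(25.4 + 38.8)/2] = 13.4/32.1 ≈ 0.4174.
Arc elasticity E = %ΔQ/%Δp ≈ -0.1771/0.4174 ≈ -0.424.
|E| < 1: demand is inelastic over this range.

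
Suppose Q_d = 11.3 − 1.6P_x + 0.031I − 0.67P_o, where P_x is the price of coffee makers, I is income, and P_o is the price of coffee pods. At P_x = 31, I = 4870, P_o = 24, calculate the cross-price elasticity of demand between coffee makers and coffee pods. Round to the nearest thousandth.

-0.166

Evaluating quantity at (P_x, I, P_o) gives Q_d = 11.3 − 1.6(31) + 0.031(4870) − 0.67(24) = 11.3 − 49.6 + 150.97 − 16.08 = 96.59.
∂Q_d/∂P_o = −0.67, so E_xy = -0.67·(24/96.59) ≈ -0.166.
E_xy < 0: the goods are complements.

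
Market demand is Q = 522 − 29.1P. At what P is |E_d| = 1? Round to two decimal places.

For linear demand Q = a − bP, E = −bP/(a − bP). |E| = 1 ⇒ bP = a − bP ⇒ P = a/(2b).
P = 522/(2·29.1) ≈ 8.97.

8.97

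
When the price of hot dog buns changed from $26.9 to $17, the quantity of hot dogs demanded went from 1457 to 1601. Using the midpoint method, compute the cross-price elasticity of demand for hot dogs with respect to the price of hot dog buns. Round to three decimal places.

-0.209

%ΔQ_x = (1601 − 1457)/[(1457+1601)/2] = 144/1529 ≈ 0.0942.
%ΔP_y = (17 − 26.9)/[(26.9+17)/2] ≈ -0.4510.
E_xy = 0.0942/-0.4510 ≈ -0.209.
E_xy < 0, so hot dogs and hot dog buns are complements.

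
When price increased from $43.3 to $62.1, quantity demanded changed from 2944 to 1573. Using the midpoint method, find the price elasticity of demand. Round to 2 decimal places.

%ΔQ = (1573 − 2944)/[(2944 + 1573)/2] = -1371/2258.5 ≈ -0.6070.
%Δp = (62.1 − 43.3)/[(43.3 + 62.1)/2] = 18.8/52.7 ≈ 0.3567.
Arc elasticity E = %ΔQ/%Δp ≈ -0.6070/0.3567 ≈ -1.70.
|E| > 1: demand is elastic over this range.

-1.70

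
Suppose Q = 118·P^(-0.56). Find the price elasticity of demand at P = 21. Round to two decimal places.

For a Cobb–Douglas (constant-elasticity) form Q = A·P^α·…, the elasticity with respect to P equals the exponent α at every point.
Here the exponent on P is -0.56, so the price elasticity of demand is -0.56.

-0.56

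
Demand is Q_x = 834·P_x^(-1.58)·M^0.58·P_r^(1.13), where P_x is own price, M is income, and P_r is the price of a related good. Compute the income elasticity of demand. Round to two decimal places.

For a Cobb–Douglas (constant-elasticity) form Q_x = A·M^α·…, the elasticity with respect to M equals the exponent α at every point.
Here the exponent on M is 0.58, so the income elasticity of demand is 0.58.

0.58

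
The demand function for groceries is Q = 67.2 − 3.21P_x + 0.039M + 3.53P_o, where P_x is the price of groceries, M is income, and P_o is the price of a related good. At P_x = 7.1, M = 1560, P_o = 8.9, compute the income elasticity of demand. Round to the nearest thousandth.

First evaluate Q: 67.2 − 3.21(7.1) + 0.039(1560) + 3.53(8.9) = 67.2 − 22.791 + 60.84 + 31.417 = 136.666.
∂Q/∂M = +0.039, so E_I = 0.039·(1560/136.666) ≈ 0.445.
E_I ∈ (0,1): normal good (necessity).

0.445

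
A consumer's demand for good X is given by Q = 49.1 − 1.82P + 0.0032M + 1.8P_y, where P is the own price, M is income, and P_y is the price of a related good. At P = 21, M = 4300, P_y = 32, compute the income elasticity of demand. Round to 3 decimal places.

At the given point, Q = 49.1 − 1.82(21) + 0.0032(4300) + 1.8(32) = 49.1 − 38.22 + 13.76 + 57.6 = 82.24.
∂Q/∂M = +0.0032, so E_I = 0.0032·(4300/82.24) ≈ 0.167.
E_I ∈ (0,1): normal good (necessity).

0.167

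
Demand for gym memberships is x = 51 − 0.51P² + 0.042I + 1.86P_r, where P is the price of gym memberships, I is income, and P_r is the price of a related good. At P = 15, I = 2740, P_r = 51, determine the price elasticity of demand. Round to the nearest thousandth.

First evaluate x: 51 − 0.51(15)² + 0.042(2740) + 1.86(51) = 51 − 114.75 + 115.08 + 94.86 = 146.19.
∂x/∂P = −2·0.51·P = -15.3, so E_p = -15.3·(15/146.19) ≈ -1.570.
|E_p| > 1: demand is elastic.

-1.570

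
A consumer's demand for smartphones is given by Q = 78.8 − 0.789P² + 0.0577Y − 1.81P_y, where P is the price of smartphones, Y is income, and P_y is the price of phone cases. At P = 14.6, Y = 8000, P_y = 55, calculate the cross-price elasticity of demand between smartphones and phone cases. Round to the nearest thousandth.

Substituting, Q = 78.8 − 0.789(14.6)² + 0.0577(8000) − 1.81(55) = 78.8 − 168.1832 + 461.6 − 99.55 = 272.6668.
∂Q/∂P_y = −1.81, so E_xy = -1.81·(55/272.6668) ≈ -0.365.
E_xy < 0: the goods are complements.

-0.365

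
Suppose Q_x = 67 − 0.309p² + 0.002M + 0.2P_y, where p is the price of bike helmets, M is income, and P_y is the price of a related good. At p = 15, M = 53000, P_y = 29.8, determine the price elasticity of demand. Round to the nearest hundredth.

Q_x = 67 − 0.309(15)² + 0.002(53000) + 0.2(29.8) = 67 − 69.525 + 106 + 5.96 = 109.435.
∂Q_x/∂p = −2·0.309·p = -9.27, so E_p = -9.27·(15/109.435) ≈ -1.27.
|E_p| > 1: demand is elastic.

-1.27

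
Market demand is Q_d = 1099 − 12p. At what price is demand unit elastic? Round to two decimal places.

45.79

For linear demand Q_d = a − bp, E = −bp/(a − bp). |E| = 1 ⇒ bp = a − bp ⇒ p = a/(2b).
p = 1099/(2·12) ≈ 45.79.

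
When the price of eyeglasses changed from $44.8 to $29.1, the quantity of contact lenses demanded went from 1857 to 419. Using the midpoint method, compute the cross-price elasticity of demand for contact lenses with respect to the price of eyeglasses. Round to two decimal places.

2.97

%ΔQ_x = (419 − 1857)/[(1857+419)/2] = -1438/1138 ≈ -1.2636.
%ΔP_y = (29.1 − 44.8)/[(44.8+29.1)/2] ≈ -0.4249.
E_xy = -1.2636/-0.4249 ≈ 2.97.
E_xy > 0, so contact lenses and eyeglasses are substitutes.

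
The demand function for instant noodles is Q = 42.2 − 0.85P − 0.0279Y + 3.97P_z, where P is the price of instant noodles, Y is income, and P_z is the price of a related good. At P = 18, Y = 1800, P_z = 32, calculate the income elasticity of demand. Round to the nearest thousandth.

Q = 42.2 − 0.85(18) − 0.0279(1800) + 3.97(32) = 42.2 − 15.3 − 50.22 + 127.04 = 103.72.
∂Q/∂Y = −0.0279, so E_I = -0.0279·(1800/103.72) ≈ -0.484.
E_I < 0: inferior good.

-0.484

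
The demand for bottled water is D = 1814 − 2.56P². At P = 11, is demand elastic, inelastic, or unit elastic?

At P = 11, D = 1504.24.
dD/dP = −2·2.56·P = −56.32.
Point elasticity E = (dD/dP)·(P/D) = -56.32 × 11/1504.24 ≈ -0.412.
|E| ≈ 0.412 < 1, so demand is inelastic.

inelastic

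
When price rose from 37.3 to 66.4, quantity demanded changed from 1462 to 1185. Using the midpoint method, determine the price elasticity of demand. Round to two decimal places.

%ΔQ = (1185 − 1462)/[(1462 + 1185)/2] = -277/1323.5 ≈ -0.2093.
%Δp = (66.4 − 37.3)/[(37.3 + 66.4)/2] = 29.1/51.85 ≈ 0.5612.
Arc elasticity E = %ΔQ/%Δp ≈ -0.2093/0.5612 ≈ -0.37.
|E| < 1: demand is inelastic over this range.

-0.37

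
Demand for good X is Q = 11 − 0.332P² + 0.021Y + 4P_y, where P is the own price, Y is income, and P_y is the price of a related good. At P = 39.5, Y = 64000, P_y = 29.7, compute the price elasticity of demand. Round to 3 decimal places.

-1.084

At the given point, Q = 11 − 0.332(39.5)² + 0.021(64000) + 4(29.7) = 11 − 518.003 + 1344 + 118.8 = 955.797.
∂Q/∂P = −2·0.332·P = -26.228, so E_p = -26.228·(39.5/955.797) ≈ -1.084.
|E_p| > 1: demand is elastic.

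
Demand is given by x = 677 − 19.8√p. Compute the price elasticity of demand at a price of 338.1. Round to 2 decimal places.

-0.58

At p = 338.1, x = 312.9276.
dx/dp = −19.8/(2√p) = −19.8/(2·18.3875).
Point elasticity E = (dx/dp)·(p/x) = -0.5384 × 338.1/312.9276 ≈ -0.58.
|E| < 1, so demand is inelastic at this price.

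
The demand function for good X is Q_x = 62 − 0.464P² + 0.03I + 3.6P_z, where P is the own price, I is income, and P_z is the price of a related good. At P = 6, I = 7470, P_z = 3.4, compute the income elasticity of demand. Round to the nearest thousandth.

0.796

First evaluate Q_x: 62 − 0.464(6)² + 0.03(7470) + 3.6(3.4) = 62 − 16.704 + 224.1 + 12.24 = 281.636.
∂Q_x/∂I = +0.03, so E_I = 0.03·(7470/281.636) ≈ 0.796.
E_I ∈ (0,1): normal good (necessity).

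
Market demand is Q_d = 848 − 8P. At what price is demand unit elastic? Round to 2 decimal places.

For linear demand Q_d = a − bP, E = −bP/(a − bP). |E| = 1 ⇒ bP = a − bP ⇒ P = a/(2b).
P = 848/(2·8) = 53.00.

53.00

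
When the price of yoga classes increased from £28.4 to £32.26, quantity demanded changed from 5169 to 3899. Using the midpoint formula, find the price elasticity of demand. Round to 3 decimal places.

%Δq = (3899 − 5169)/[(5169 + 3899)/2] = -1270/4534 ≈ -0.2801.
%Δp = (32.26 − 28.4)/[(28.4 + 32.26)/2] = 3.86/30.33 ≈ 0.1273.
Arc elasticity E = %Δq/%Δp ≈ -0.2801/0.1273 ≈ -2.201.
|E| > 1: demand is elastic over this range.

-2.201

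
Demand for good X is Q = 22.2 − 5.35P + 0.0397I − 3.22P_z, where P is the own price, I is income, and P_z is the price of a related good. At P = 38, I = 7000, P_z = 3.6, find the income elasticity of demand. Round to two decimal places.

Substituting, Q = 22.2 − 5.35(38) + 0.0397(7000) − 3.22(3.6) = 22.2 − 203.3 + 277.9 − 11.592 = 85.208.
∂Q/∂I = +0.0397, so E_I = 0.0397·(7000/85.208) ≈ 3.26.
E_I > 1: normal good (luxury).

3.26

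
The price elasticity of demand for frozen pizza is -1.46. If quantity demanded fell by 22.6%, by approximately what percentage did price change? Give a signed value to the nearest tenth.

%ΔQ ≈ E × %ΔP ⇒ %ΔP = %ΔQ / E = (-22.6%)/(-1.46) ≈ 15.5%.

15.5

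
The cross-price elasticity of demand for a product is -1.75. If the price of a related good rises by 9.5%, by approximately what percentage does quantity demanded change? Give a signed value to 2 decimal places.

%ΔQ ≈ E × %ΔP_y = (-1.75) × (9.5%) ≈ -16.63%.

-16.63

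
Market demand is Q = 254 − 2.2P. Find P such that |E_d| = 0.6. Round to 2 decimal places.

Set −bP/(a − bP) = −0.6 ⇒ bP = 0.6(a − bP) ⇒ bP(1+0.6) = 0.6·a.
P = 0.6·254/(2.2·1.6) ≈ 43.30.

43.30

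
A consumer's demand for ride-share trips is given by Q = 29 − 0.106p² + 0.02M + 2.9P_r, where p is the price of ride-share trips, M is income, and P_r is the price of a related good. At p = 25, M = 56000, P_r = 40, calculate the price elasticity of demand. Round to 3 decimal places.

Q = 29 − 0.106(25)² + 0.02(56000) + 2.9(40) = 29 − 66.25 + 1120 + 116 = 1198.75.
∂Q/∂p = −2·0.106·p = -5.3, so E_p = -5.3·(25/1198.75) ≈ -0.111.
|E_p| < 1: demand is inelastic.

-0.111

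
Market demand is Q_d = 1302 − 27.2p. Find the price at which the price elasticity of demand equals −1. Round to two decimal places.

23.93

For linear demand Q_d = a − bp, E = −bp/(a − bp). |E| = 1 ⇒ bp = a − bp ⇒ p = a/(2b).
p = 1302/(2·27.2) ≈ 23.93.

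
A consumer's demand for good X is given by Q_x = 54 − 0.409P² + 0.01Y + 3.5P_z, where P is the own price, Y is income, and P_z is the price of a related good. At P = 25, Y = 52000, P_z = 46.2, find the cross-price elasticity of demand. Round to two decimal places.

Substituting, Q_x = 54 − 0.409(25)² + 0.01(52000) + 3.5(46.2) = 54 − 255.625 + 520 + 161.7 = 480.075.
∂Q_x/∂P_z = +3.5, so E_xy = 3.5·(46.2/480.075) ≈ 0.34.
E_xy > 0: the goods are substitutes.

0.34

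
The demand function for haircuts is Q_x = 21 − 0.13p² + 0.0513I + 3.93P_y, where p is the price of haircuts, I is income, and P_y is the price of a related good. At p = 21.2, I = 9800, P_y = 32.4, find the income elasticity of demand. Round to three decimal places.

0.848

First evaluate Q_x: 21 − 0.13(21.2)² + 0.0513(9800) + 3.93(32.4) = 21 − 58.4272 + 502.74 + 127.332 = 592.6448.
∂Q_x/∂I = +0.0513, so E_I = 0.0513·(9800/592.6448) ≈ 0.848.
E_I ∈ (0,1): normal good (necessity).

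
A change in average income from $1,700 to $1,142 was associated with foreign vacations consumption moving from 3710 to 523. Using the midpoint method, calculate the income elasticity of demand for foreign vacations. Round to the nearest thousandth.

3.835

%ΔQ = (523 − 3710)/[(3710+523)/2] = -3187/2116.5 ≈ -1.5058.
%ΔY = (1,142 − 1,700)/[(1,700+1,142)/2] = -558/1421 ≈ -0.3927.
E_I = %ΔQ/%ΔY ≈ 3.835.
E_I > 1: normal good (luxury).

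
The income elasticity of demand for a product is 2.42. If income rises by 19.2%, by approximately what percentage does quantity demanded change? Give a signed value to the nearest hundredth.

%ΔQ ≈ E × %ΔI = (2.42) × (19.2%) ≈ 46.46%.

46.46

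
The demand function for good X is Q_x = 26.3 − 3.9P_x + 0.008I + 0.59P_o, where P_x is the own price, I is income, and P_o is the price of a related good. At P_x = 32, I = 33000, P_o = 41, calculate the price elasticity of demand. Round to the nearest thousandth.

-0.658

At the given point, Q_x = 26.3 − 3.9(32) + 0.008(33000) + 0.59(41) = 26.3 − 124.8 + 264 + 24.19 = 189.69.
∂Q_x/∂P_x = −3.9, so E_p = (−3.9)·(32/189.69) ≈ -0.658.
|E_p| < 1: demand is inelastic.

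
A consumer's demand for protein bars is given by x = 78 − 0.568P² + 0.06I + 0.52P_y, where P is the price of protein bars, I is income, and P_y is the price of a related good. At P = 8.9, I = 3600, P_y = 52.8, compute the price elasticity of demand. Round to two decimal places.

Evaluating quantity at (P, I, P_y) gives x = 78 − 0.568(8.9)² + 0.06(3600) + 0.52(52.8) = 78 − 44.9913 + 216 + 27.456 = 276.4647.
∂x/∂P = −2·0.568·P = -10.1104, so E_p = -10.1104·(8.9/276.4647) ≈ -0.33.
|E_p| < 1: demand is inelastic.

-0.33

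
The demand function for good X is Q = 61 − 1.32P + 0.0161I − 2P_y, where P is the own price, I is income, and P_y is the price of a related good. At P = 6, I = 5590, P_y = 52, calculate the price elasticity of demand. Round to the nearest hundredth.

Substituting, Q = 61 − 1.32(6) + 0.0161(5590) − 2(52) = 61 − 7.92 + 89.999 − 104 = 39.079.
∂Q/∂P = −1.32, so E_p = (−1.32)·(6/39.079) ≈ -0.20.
|E_p| < 1: demand is inelastic.

-0.20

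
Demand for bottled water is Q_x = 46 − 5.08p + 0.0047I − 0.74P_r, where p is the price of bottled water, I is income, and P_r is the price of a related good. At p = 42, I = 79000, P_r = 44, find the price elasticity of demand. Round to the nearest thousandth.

-1.245

Evaluating quantity at (p, I, P_r) gives Q_x = 46 − 5.08(42) + 0.0047(79000) − 0.74(44) = 46 − 213.36 + 371.3 − 32.56 = 171.38.
∂Q_x/∂p = −5.08, so E_p = (−5.08)·(42/171.38) ≈ -1.245.
|E_p| > 1: demand is elastic.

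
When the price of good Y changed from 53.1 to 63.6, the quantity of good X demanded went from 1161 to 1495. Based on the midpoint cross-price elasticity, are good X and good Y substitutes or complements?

%ΔQ_x = (1495 − 1161)/[(1161+1495)/2] = 334/1328 ≈ 0.2515.
%ΔP_y = (63.6 − 53.1)/[(53.1+63.6)/2] ≈ 0.1799.
E_xy = 0.2515/0.1799 ≈ 1.398.
E_xy > 0, so the goods are substitutes.

substitutes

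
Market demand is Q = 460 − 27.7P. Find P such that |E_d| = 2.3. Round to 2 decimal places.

11.57

Set −bP/(a − bP) = −2.3 ⇒ bP = 2.3(a − bP) ⇒ bP(1+2.3) = 2.3·a.
P = 2.3·460/(27.7·3.3) ≈ 11.57.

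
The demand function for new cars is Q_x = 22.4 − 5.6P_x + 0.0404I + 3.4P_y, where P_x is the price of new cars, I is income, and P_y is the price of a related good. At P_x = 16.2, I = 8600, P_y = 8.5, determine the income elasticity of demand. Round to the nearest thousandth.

1.128

Q_x = 22.4 − 5.6(16.2) + 0.0404(8600) + 3.4(8.5) = 22.4 − 90.72 + 347.44 + 28.9 = 308.02.
∂Q_x/∂I = +0.0404, so E_I = 0.0404·(8600/308.02) ≈ 1.128.
E_I > 1: normal good (luxury).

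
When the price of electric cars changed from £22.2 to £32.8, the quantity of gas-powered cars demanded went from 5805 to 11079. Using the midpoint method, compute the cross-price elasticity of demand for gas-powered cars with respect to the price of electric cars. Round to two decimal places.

%ΔQ_x = (11079 − 5805)/[(5805+11079)/2] = 5274/8442 ≈ 0.6247.
%ΔP_y = (32.8 − 22.2)/[(22.2+32.8)/2] ≈ 0.3855.
E_xy = 0.6247/0.3855 ≈ 1.62.
E_xy > 0, so gas-powered cars and electric cars are substitutes.

1.62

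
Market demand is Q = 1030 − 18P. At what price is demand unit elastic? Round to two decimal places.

28.61

For linear demand Q = a − bP, E = −bP/(a − bP). |E| = 1 ⇒ bP = a − bP ⇒ P = a/(2b).
P = 1030/(2·18) ≈ 28.61.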